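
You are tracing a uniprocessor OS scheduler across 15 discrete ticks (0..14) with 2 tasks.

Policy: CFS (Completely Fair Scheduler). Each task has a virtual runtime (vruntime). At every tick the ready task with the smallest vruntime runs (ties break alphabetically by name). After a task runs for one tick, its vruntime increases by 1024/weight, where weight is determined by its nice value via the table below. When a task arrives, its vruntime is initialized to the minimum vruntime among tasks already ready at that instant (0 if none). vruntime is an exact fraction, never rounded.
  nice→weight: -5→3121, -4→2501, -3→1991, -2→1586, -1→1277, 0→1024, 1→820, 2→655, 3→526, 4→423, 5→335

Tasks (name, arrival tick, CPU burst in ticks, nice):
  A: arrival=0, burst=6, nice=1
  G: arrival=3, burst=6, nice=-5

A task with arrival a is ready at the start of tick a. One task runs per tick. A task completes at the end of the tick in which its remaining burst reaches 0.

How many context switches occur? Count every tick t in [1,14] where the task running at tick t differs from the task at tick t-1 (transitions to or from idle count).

context switches = 5

t=0: vr[A=0] → run A
t=1: vr[A=256/205] → run A
t=2: vr[A=512/205] → run A
t=3: vr[A=768/205 G=768/205] → run A
t=4: vr[A=1024/205 G=768/205] → run G
t=5: vr[A=1024/205 G=2606848/639805] → run G
t=6: vr[A=1024/205 G=2816768/639805] → run G
t=7: vr[A=1024/205 G=3026688/639805] → run G
t=8: vr[A=1024/205 G=3236608/639805] → run A
t=9: vr[A=256/41 G=3236608/639805] → run G
t=10: vr[A=256/41 G=3446528/639805] → run G
t=11: vr[A=256/41] → run A
t=12: (idle)
t=13: (idle)
t=14: (idle)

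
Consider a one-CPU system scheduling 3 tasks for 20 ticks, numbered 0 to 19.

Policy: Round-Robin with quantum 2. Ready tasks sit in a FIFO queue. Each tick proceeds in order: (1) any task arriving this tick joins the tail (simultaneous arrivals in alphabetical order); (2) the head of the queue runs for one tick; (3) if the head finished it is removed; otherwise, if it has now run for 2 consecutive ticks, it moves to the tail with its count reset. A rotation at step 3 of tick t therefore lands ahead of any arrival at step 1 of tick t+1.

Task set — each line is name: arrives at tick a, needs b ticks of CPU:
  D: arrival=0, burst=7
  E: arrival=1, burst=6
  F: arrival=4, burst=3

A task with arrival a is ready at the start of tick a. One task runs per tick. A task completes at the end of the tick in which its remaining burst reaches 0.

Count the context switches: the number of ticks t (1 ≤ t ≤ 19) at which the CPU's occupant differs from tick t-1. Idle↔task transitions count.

context switches = 9

t=0: queue=[D] q_used=0 → run D
t=1: queue=[D,E] q_used=1 → run D
t=2: queue=[E,D] q_used=0 → run E
t=3: queue=[E,D] q_used=1 → run E
t=4: queue=[D,E,F] q_used=0 → run D
t=5: queue=[D,E,F] q_used=1 → run D
t=6: queue=[E,F,D] q_used=0 → run E
t=7: queue=[E,F,D] q_used=1 → run E
t=8: queue=[F,D,E] q_used=0 → run F
t=9: queue=[F,D,E] q_used=1 → run F
t=10: queue=[D,E,F] q_used=0 → run D
t=11: queue=[D,E,F] q_used=1 → run D
t=12: queue=[E,F,D] q_used=0 → run E
t=13: queue=[E,F,D] q_used=1 → run E
t=14: queue=[F,D] q_used=0 → run F
t=15: queue=[D] q_used=0 → run D
t=16: (idle)
t=17: (idle)
t=18: (idle)
t=19: (idle)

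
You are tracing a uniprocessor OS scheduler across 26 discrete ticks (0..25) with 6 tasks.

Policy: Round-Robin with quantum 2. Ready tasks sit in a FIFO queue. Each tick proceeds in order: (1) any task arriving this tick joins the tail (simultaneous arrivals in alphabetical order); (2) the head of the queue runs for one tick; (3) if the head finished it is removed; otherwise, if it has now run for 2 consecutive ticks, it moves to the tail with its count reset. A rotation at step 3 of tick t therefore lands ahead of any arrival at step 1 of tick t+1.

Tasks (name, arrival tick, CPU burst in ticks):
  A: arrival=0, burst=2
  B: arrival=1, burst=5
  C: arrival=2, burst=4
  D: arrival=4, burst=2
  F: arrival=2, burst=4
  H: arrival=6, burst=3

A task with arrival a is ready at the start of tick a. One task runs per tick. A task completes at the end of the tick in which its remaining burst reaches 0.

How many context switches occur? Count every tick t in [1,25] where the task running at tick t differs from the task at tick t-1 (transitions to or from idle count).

context switches = 11

t=0: queue=[A] q_used=0 → run A
t=1: queue=[A,B] q_used=1 → run A
t=2: queue=[B,C,F] q_used=0 → run B
t=3: queue=[B,C,F] q_used=1 → run B
t=4: queue=[C,F,B,D] q_used=0 → run C
t=5: queue=[C,F,B,D] q_used=1 → run C
t=6: queue=[F,B,D,C,H] q_used=0 → run F
t=7: queue=[F,B,D,C,H] q_used=1 → run F
t=8: queue=[B,D,C,H,F] q_used=0 → run B
t=9: queue=[B,D,C,H,F] q_used=1 → run B
t=10: queue=[D,C,H,F,B] q_used=0 → run D
t=11: queue=[D,C,H,F,B] q_used=1 → run D
t=12: queue=[C,H,F,B] q_used=0 → run C
t=13: queue=[C,H,F,B] q_used=1 → run C
t=14: queue=[H,F,B] q_used=0 → run H
t=15: queue=[H,F,B] q_used=1 → run H
t=16: queue=[F,B,H] q_used=0 → run F
t=17: queue=[F,B,H] q_used=1 → run F
t=18: queue=[B,H] q_used=0 → run B
t=19: queue=[H] q_used=0 → run H
t=20: (idle)
t=21: (idle)
t=22: (idle)
t=23: (idle)
t=24: (idle)
t=25: (idle)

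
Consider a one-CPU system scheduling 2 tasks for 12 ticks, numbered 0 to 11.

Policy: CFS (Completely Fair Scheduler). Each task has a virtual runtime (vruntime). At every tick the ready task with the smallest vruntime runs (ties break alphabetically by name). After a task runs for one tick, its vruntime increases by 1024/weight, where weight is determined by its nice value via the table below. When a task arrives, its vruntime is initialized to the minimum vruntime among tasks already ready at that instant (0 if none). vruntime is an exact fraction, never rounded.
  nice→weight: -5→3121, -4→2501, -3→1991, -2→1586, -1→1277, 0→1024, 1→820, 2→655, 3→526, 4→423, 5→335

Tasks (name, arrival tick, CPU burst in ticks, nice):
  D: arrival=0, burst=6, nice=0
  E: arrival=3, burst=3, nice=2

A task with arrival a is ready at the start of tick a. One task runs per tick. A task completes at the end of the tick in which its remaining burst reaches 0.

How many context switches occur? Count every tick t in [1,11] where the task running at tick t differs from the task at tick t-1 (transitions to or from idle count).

context switches = 6

t=0: vr[D=0] → run D
t=1: vr[D=1] → run D
t=2: vr[D=2] → run D
t=3: vr[D=3 E=3] → run D
t=4: vr[D=4 E=3] → run E
t=5: vr[D=4 E=2989/655] → run D
t=6: vr[D=5 E=2989/655] → run E
t=7: vr[D=5 E=4013/655] → run D
t=8: vr[E=4013/655] → run E
t=9: (idle)
t=10: (idle)
t=11: (idle)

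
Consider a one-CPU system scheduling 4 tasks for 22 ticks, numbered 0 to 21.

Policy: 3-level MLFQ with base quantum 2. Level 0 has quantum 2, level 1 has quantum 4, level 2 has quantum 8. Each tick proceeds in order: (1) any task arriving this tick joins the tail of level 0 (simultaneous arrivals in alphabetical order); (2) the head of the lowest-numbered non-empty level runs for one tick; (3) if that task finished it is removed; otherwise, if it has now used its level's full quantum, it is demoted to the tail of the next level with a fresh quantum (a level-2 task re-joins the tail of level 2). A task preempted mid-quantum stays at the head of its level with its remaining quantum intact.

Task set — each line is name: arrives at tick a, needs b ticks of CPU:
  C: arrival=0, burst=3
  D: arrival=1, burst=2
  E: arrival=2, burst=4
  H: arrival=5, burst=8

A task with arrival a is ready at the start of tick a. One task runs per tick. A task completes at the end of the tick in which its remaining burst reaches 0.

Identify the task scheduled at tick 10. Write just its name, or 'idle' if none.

running at tick 10 = E

t=0: L0/L1/L2 = C/-/- → run C
t=1: L0/L1/L2 = CD/-/- → run C
t=2: L0/L1/L2 = DE/C/- → run D
t=3: L0/L1/L2 = DE/C/- → run D
t=4: L0/L1/L2 = E/C/- → run E
t=5: L0/L1/L2 = EH/C/- → run E
t=6: L0/L1/L2 = H/CE/- → run H
t=7: L0/L1/L2 = H/CE/- → run H
t=8: L0/L1/L2 = -/CEH/- → run C
t=9: L0/L1/L2 = -/EH/- → run E
t=10: L0/L1/L2 = -/EH/- → run E
t=11: L0/L1/L2 = -/H/- → run H
t=12: L0/L1/L2 = -/H/- → run H
t=13: L0/L1/L2 = -/H/- → run H
t=14: L0/L1/L2 = -/H/- → run H
t=15: L0/L1/L2 = -/-/H → run H
t=16: L0/L1/L2 = -/-/H → run H
t=17: (idle)
t=18: (idle)
t=19: (idle)
t=20: (idle)
t=21: (idle)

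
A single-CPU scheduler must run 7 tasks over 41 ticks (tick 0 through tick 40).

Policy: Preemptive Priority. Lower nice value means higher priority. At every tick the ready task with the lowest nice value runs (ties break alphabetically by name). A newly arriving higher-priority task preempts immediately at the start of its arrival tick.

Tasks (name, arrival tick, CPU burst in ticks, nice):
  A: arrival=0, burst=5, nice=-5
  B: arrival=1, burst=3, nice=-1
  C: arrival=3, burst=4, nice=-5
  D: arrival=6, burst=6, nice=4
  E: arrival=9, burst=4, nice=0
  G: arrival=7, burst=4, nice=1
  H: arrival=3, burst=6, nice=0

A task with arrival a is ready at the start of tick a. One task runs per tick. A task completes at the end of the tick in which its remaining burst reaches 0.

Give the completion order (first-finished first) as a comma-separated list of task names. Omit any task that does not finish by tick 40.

t=0: ready={A} → run A
t=1: ready={A,B} → run A
t=2: ready={A,B} → run A
t=3: ready={A,B,C,H} → run A
t=4: ready={A,B,C,H} → run A
t=5: ready={B,C,H} → run C
t=6: ready={B,C,D,H} → run C
t=7: ready={B,C,D,G,H} → run C
t=8: ready={B,C,D,G,H} → run C
t=9: ready={B,D,E,G,H} → run B
t=10: ready={B,D,E,G,H} → run B
t=11: ready={B,D,E,G,H} → run B
t=12: ready={D,E,G,H} → run E
t=13: ready={D,E,G,H} → run E
t=14: ready={D,E,G,H} → run E
t=15: ready={D,E,G,H} → run E
t=16: ready={D,G,H} → run H
t=17: ready={D,G,H} → run H
t=18: ready={D,G,H} → run H
t=19: ready={D,G,H} → run H
t=20: ready={D,G,H} → run H
t=21: ready={D,G,H} → run H
t=22: ready={D,G} → run G
t=23: ready={D,G} → run G
t=24: ready={D,G} → run G
t=25: ready={D,G} → run G
t=26: ready={D} → run D
t=27: ready={D} → run D
t=28: ready={D} → run D
t=29: ready={D} → run D
t=30: ready={D} → run D
t=31: ready={D} → run D
t=32: (idle)
t=33: (idle)
t=34: (idle)
t=35: (idle)
t=36: (idle)
t=37: (idle)
t=38: (idle)
t=39: (idle)
t=40: (idle)

completion order = A, C, B, E, H, G, D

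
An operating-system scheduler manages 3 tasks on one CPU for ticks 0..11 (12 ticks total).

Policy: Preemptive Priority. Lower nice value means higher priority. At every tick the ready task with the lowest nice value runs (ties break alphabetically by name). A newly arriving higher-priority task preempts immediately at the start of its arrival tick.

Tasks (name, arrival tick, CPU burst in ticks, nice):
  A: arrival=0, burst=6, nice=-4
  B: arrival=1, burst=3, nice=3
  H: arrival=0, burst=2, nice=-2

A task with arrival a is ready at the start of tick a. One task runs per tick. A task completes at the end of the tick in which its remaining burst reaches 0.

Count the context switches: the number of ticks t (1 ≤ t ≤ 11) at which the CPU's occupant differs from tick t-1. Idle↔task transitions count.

t=0: ready={A,H} → run A
t=1: ready={A,B,H} → run A
t=2: ready={A,B,H} → run A
t=3: ready={A,B,H} → run A
t=4: ready={A,B,H} → run A
t=5: ready={A,B,H} → run A
t=6: ready={B,H} → run H
t=7: ready={B,H} → run H
t=8: ready={B} → run B
t=9: ready={B} → run B
t=10: ready={B} → run B
t=11: (idle)

context switches = 3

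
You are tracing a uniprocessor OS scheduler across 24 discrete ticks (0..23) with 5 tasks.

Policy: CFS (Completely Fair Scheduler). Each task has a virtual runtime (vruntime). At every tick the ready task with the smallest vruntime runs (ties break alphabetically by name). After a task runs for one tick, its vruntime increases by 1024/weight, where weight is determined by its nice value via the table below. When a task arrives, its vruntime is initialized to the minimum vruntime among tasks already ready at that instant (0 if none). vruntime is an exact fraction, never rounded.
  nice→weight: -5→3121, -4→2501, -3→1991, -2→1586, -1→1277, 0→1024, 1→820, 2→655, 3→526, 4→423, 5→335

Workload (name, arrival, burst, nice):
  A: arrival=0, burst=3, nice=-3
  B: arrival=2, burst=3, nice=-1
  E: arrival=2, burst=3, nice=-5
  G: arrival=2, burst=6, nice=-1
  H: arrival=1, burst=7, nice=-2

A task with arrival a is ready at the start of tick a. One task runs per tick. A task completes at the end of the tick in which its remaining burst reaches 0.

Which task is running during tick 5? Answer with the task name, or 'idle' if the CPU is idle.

t=0: vr[A=0] → run A
t=1: vr[A=1024/1991 H=1024/1991] → run A
t=2: vr[A=2048/1991 B=1024/1991 E=1024/1991 G=1024/1991 H=1024/1991] → run B
t=3: vr[A=2048/1991 B=3346432/2542507 E=1024/1991 G=1024/1991 H=1024/1991] → run E
t=4: vr[A=2048/1991 B=3346432/2542507 E=5234688/6213911 G=1024/1991 H=1024/1991] → run G
t=5: vr[A=2048/1991 B=3346432/2542507 E=5234688/6213911 G=3346432/2542507 H=1024/1991] → run H
t=6: vr[A=2048/1991 B=3346432/2542507 E=5234688/6213911 G=3346432/2542507 H=1831424/1578863] → run E
t=7: vr[A=2048/1991 B=3346432/2542507 E=7273472/6213911 G=3346432/2542507 H=1831424/1578863] → run A
t=8: vr[B=3346432/2542507 E=7273472/6213911 G=3346432/2542507 H=1831424/1578863] → run H
t=9: vr[B=3346432/2542507 E=7273472/6213911 G=3346432/2542507 H=2850816/1578863] → run E
t=10: vr[B=3346432/2542507 G=3346432/2542507 H=2850816/1578863] → run B
t=11: vr[B=5385216/2542507 G=3346432/2542507 H=2850816/1578863] → run G
t=12: vr[B=5385216/2542507 G=5385216/2542507 H=2850816/1578863] → run H
t=13: vr[B=5385216/2542507 G=5385216/2542507 H=3870208/1578863] → run B
t=14: vr[G=5385216/2542507 H=3870208/1578863] → run G
t=15: vr[G=7424000/2542507 H=3870208/1578863] → run H
t=16: vr[G=7424000/2542507 H=4889600/1578863] → run G
t=17: vr[G=9462784/2542507 H=4889600/1578863] → run H
t=18: vr[G=9462784/2542507 H=5908992/1578863] → run G
t=19: vr[G=11501568/2542507 H=5908992/1578863] → run H
t=20: vr[G=11501568/2542507 H=6928384/1578863] → run H
t=21: vr[G=11501568/2542507] → run G
t=22: (idle)
t=23: (idle)

running at tick 5 = H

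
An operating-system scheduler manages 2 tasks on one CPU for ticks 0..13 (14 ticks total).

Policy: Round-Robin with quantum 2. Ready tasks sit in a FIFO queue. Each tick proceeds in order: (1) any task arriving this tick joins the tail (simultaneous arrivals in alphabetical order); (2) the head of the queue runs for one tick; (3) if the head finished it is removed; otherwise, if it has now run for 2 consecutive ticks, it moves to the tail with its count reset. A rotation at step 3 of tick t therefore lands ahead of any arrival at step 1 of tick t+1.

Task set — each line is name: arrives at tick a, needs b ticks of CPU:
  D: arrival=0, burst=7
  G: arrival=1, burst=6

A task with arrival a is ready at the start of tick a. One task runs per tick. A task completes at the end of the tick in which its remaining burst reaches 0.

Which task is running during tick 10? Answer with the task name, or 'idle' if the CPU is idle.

running at tick 10 = G

t=0: queue=[D] q_used=0 → run D
t=1: queue=[D,G] q_used=1 → run D
t=2: queue=[G,D] q_used=0 → run G
t=3: queue=[G,D] q_used=1 → run G
t=4: queue=[D,G] q_used=0 → run D
t=5: queue=[D,G] q_used=1 → run D
t=6: queue=[G,D] q_used=0 → run G
t=7: queue=[G,D] q_used=1 → run G
t=8: queue=[D,G] q_used=0 → run D
t=9: queue=[D,G] q_used=1 → run D
t=10: queue=[G,D] q_used=0 → run G
t=11: queue=[G,D] q_used=1 → run G
t=12: queue=[D] q_used=0 → run D
t=13: (idle)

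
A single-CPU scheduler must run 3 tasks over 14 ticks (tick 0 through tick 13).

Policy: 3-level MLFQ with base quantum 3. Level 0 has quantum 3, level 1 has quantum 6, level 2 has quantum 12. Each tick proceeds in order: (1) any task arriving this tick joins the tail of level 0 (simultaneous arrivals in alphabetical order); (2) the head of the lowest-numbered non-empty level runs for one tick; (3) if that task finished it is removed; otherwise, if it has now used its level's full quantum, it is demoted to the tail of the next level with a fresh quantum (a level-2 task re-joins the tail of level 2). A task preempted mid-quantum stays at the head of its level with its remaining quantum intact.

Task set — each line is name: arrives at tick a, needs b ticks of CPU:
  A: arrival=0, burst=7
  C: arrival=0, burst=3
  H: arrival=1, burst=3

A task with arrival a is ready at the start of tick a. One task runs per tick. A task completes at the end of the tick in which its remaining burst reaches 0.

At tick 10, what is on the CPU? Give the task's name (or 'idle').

t=0: L0/L1/L2 = AC/-/- → run A
t=1: L0/L1/L2 = ACH/-/- → run A
t=2: L0/L1/L2 = ACH/-/- → run A
t=3: L0/L1/L2 = CH/A/- → run C
t=4: L0/L1/L2 = CH/A/- → run C
t=5: L0/L1/L2 = CH/A/- → run C
t=6: L0/L1/L2 = H/A/- → run H
t=7: L0/L1/L2 = H/A/- → run H
t=8: L0/L1/L2 = H/A/- → run H
t=9: L0/L1/L2 = -/A/- → run A
t=10: L0/L1/L2 = -/A/- → run A
t=11: L0/L1/L2 = -/A/- → run A
t=12: L0/L1/L2 = -/A/- → run A
t=13: (idle)

running at tick 10 = A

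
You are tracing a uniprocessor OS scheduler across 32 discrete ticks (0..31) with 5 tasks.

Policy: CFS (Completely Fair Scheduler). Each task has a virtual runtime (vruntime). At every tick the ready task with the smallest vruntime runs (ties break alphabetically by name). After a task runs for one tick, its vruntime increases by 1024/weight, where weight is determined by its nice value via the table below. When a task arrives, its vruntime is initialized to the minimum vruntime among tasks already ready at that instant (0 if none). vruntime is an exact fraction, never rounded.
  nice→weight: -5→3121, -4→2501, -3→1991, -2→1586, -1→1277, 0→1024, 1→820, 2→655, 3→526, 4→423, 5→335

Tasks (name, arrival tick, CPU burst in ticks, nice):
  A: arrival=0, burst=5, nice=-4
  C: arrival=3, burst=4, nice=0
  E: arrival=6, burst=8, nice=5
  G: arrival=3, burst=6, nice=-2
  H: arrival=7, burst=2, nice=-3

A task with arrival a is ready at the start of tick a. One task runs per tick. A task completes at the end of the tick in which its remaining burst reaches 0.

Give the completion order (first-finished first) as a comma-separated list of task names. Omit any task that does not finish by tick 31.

t=0: vr[A=0] → run A
t=1: vr[A=1024/2501] → run A
t=2: vr[A=2048/2501] → run A
t=3: vr[A=3072/2501 C=3072/2501 G=3072/2501] → run A
t=4: vr[A=4096/2501 C=3072/2501 G=3072/2501] → run C
t=5: vr[A=4096/2501 C=5573/2501 G=3072/2501] → run G
t=6: vr[A=4096/2501 C=5573/2501 E=4096/2501 G=60928/32513] → run A
t=7: vr[C=5573/2501 E=4096/2501 G=60928/32513 H=4096/2501] → run E
t=8: vr[C=5573/2501 E=3933184/837835 G=60928/32513 H=4096/2501] → run H
t=9: vr[C=5573/2501 E=3933184/837835 G=60928/32513 H=10716160/4979491] → run G
t=10: vr[C=5573/2501 E=3933184/837835 G=81920/32513 H=10716160/4979491] → run H
t=11: vr[C=5573/2501 E=3933184/837835 G=81920/32513] → run C
t=12: vr[C=8074/2501 E=3933184/837835 G=81920/32513] → run G
t=13: vr[C=8074/2501 E=3933184/837835 G=102912/32513] → run G
t=14: vr[C=8074/2501 E=3933184/837835 G=123904/32513] → run C
t=15: vr[C=10575/2501 E=3933184/837835 G=123904/32513] → run G
t=16: vr[C=10575/2501 E=3933184/837835 G=144896/32513] → run C
t=17: vr[E=3933184/837835 G=144896/32513] → run G
t=18: vr[E=3933184/837835] → run E
t=19: vr[E=6494208/837835] → run E
t=20: vr[E=9055232/837835] → run E
t=21: vr[E=11616256/837835] → run E
t=22: vr[E=2835456/167567] → run E
t=23: vr[E=16738304/837835] → run E
t=24: vr[E=19299328/837835] → run E
t=25: (idle)
t=26: (idle)
t=27: (idle)
t=28: (idle)
t=29: (idle)
t=30: (idle)
t=31: (idle)

completion order = A, H, C, G, E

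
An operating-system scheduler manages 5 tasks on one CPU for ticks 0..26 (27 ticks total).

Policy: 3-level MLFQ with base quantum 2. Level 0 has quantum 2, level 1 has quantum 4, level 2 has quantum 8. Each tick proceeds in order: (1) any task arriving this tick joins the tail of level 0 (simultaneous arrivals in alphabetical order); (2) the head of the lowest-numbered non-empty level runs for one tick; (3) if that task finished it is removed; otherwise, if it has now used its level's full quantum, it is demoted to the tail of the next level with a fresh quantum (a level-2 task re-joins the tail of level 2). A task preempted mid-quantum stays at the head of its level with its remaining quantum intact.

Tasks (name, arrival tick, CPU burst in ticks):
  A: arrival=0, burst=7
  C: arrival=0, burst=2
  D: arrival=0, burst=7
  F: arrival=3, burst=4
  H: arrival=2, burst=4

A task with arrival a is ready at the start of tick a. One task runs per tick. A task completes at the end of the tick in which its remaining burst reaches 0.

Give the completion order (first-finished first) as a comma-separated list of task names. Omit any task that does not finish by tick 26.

completion order = C, H, F, A, D

t=0: L0/L1/L2 = ACD/-/- → run A
t=1: L0/L1/L2 = ACD/-/- → run A
t=2: L0/L1/L2 = CDH/A/- → run C
t=3: L0/L1/L2 = CDHF/A/- → run C
t=4: L0/L1/L2 = DHF/A/- → run D
t=5: L0/L1/L2 = DHF/A/- → run D
t=6: L0/L1/L2 = HF/AD/- → run H
t=7: L0/L1/L2 = HF/AD/- → run H
t=8: L0/L1/L2 = F/ADH/- → run F
t=9: L0/L1/L2 = F/ADH/- → run F
t=10: L0/L1/L2 = -/ADHF/- → run A
t=11: L0/L1/L2 = -/ADHF/- → run A
t=12: L0/L1/L2 = -/ADHF/- → run A
t=13: L0/L1/L2 = -/ADHF/- → run A
t=14: L0/L1/L2 = -/DHF/A → run D
t=15: L0/L1/L2 = -/DHF/A → run D
t=16: L0/L1/L2 = -/DHF/A → run D
t=17: L0/L1/L2 = -/DHF/A → run D
t=18: L0/L1/L2 = -/HF/AD → run H
t=19: L0/L1/L2 = -/HF/AD → run H
t=20: L0/L1/L2 = -/F/AD → run F
t=21: L0/L1/L2 = -/F/AD → run F
t=22: L0/L1/L2 = -/-/AD → run A
t=23: L0/L1/L2 = -/-/D → run D
t=24: (idle)
t=25: (idle)
t=26: (idle)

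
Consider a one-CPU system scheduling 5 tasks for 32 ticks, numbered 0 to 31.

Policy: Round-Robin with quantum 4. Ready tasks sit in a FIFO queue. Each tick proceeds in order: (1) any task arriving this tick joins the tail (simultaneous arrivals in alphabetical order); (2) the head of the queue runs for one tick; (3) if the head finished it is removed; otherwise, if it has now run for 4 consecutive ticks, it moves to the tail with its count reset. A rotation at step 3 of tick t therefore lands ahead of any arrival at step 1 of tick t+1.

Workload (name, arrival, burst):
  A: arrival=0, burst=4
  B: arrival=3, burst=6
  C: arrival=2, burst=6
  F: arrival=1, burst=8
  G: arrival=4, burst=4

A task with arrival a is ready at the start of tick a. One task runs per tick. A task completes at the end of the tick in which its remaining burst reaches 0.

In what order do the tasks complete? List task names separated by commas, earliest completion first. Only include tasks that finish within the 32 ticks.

completion order = A, G, F, C, B

t=0: queue=[A] q_used=0 → run A
t=1: queue=[A,F] q_used=1 → run A
t=2: queue=[A,F,C] q_used=2 → run A
t=3: queue=[A,F,C,B] q_used=3 → run A
t=4: queue=[F,C,B,G] q_used=0 → run F
t=5: queue=[F,C,B,G] q_used=1 → run F
t=6: queue=[F,C,B,G] q_used=2 → run F
t=7: queue=[F,C,B,G] q_used=3 → run F
t=8: queue=[C,B,G,F] q_used=0 → run C
t=9: queue=[C,B,G,F] q_used=1 → run C
t=10: queue=[C,B,G,F] q_used=2 → run C
t=11: queue=[C,B,G,F] q_used=3 → run C
t=12: queue=[B,G,F,C] q_used=0 → run B
t=13: queue=[B,G,F,C] q_used=1 → run B
t=14: queue=[B,G,F,C] q_used=2 → run B
t=15: queue=[B,G,F,C] q_used=3 → run B
t=16: queue=[G,F,C,B] q_used=0 → run G
t=17: queue=[G,F,C,B] q_used=1 → run G
t=18: queue=[G,F,C,B] q_used=2 → run G
t=19: queue=[G,F,C,B] q_used=3 → run G
t=20: queue=[F,C,B] q_used=0 → run F
t=21: queue=[F,C,B] q_used=1 → run F
t=22: queue=[F,C,B] q_used=2 → run F
t=23: queue=[F,C,B] q_used=3 → run F
t=24: queue=[C,B] q_used=0 → run C
t=25: queue=[C,B] q_used=1 → run C
t=26: queue=[B] q_used=0 → run B
t=27: queue=[B] q_used=1 → run B
t=28: (idle)
t=29: (idle)
t=30: (idle)
t=31: (idle)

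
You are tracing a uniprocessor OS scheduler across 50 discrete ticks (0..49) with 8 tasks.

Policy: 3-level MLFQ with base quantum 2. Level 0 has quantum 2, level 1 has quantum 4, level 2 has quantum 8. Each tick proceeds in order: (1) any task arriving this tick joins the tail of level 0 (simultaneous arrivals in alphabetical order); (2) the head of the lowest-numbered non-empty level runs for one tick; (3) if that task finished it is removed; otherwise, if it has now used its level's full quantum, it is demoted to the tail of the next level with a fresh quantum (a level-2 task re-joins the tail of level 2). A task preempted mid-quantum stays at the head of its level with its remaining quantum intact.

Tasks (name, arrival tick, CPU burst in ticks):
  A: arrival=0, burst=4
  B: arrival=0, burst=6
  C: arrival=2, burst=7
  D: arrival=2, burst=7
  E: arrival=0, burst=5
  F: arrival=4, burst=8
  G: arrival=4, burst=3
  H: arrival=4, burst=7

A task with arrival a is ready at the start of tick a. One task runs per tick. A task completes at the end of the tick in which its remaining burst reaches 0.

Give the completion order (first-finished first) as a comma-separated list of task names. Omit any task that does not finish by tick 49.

completion order = A, B, E, G, C, D, F, H

t=0: L0/L1/L2 = ABE/-/- → run A
t=1: L0/L1/L2 = ABE/-/- → run A
t=2: L0/L1/L2 = BECD/A/- → run B
t=3: L0/L1/L2 = BECD/A/- → run B
t=4: L0/L1/L2 = ECDFGH/AB/- → run E
t=5: L0/L1/L2 = ECDFGH/AB/- → run E
t=6: L0/L1/L2 = CDFGH/ABE/- → run C
t=7: L0/L1/L2 = CDFGH/ABE/- → run C
t=8: L0/L1/L2 = DFGH/ABEC/- → run D
t=9: L0/L1/L2 = DFGH/ABEC/- → run D
t=10: L0/L1/L2 = FGH/ABECD/- → run F
t=11: L0/L1/L2 = FGH/ABECD/- → run F
t=12: L0/L1/L2 = GH/ABECDF/- → run G
t=13: L0/L1/L2 = GH/ABECDF/- → run G
t=14: L0/L1/L2 = H/ABECDFG/- → run H
t=15: L0/L1/L2 = H/ABECDFG/- → run H
t=16: L0/L1/L2 = -/ABECDFGH/- → run A
t=17: L0/L1/L2 = -/ABECDFGH/- → run A
t=18: L0/L1/L2 = -/BECDFGH/- → run B
t=19: L0/L1/L2 = -/BECDFGH/- → run B
t=20: L0/L1/L2 = -/BECDFGH/- → run B
t=21: L0/L1/L2 = -/BECDFGH/- → run B
t=22: L0/L1/L2 = -/ECDFGH/- → run E
t=23: L0/L1/L2 = -/ECDFGH/- → run E
t=24: L0/L1/L2 = -/ECDFGH/- → run E
t=25: L0/L1/L2 = -/CDFGH/- → run C
t=26: L0/L1/L2 = -/CDFGH/- → run C
t=27: L0/L1/L2 = -/CDFGH/- → run C
t=28: L0/L1/L2 = -/CDFGH/- → run C
t=29: L0/L1/L2 = -/DFGH/C → run D
t=30: L0/L1/L2 = -/DFGH/C → run D
t=31: L0/L1/L2 = -/DFGH/C → run D
t=32: L0/L1/L2 = -/DFGH/C → run D
t=33: L0/L1/L2 = -/FGH/CD → run F
t=34: L0/L1/L2 = -/FGH/CD → run F
t=35: L0/L1/L2 = -/FGH/CD → run F
t=36: L0/L1/L2 = -/FGH/CD → run F
t=37: L0/L1/L2 = -/GH/CDF → run G
t=38: L0/L1/L2 = -/H/CDF → run H
t=39: L0/L1/L2 = -/H/CDF → run H
t=40: L0/L1/L2 = -/H/CDF → run H
t=41: L0/L1/L2 = -/H/CDF → run H
t=42: L0/L1/L2 = -/-/CDFH → run C
t=43: L0/L1/L2 = -/-/DFH → run D
t=44: L0/L1/L2 = -/-/FH → run F
t=45: L0/L1/L2 = -/-/FH → run F
t=46: L0/L1/L2 = -/-/H → run H
t=47: (idle)
t=48: (idle)
t=49: (idle)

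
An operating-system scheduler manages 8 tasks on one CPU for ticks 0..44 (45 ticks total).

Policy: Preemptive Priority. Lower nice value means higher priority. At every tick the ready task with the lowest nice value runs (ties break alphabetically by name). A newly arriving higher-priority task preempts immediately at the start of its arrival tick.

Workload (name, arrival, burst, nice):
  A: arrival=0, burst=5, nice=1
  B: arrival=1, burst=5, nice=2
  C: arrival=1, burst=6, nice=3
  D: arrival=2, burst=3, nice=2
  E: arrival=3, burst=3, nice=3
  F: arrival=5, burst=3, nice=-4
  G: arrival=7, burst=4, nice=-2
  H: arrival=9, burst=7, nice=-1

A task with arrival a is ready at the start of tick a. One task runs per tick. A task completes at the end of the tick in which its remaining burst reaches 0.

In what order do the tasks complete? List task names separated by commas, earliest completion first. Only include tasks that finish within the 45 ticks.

t=0: ready={A} → run A
t=1: ready={A,B,C} → run A
t=2: ready={A,B,C,D} → run A
t=3: ready={A,B,C,D,E} → run A
t=4: ready={A,B,C,D,E} → run A
t=5: ready={B,C,D,E,F} → run F
t=6: ready={B,C,D,E,F} → run F
t=7: ready={B,C,D,E,F,G} → run F
t=8: ready={B,C,D,E,G} → run G
t=9: ready={B,C,D,E,G,H} → run G
t=10: ready={B,C,D,E,G,H} → run G
t=11: ready={B,C,D,E,G,H} → run G
t=12: ready={B,C,D,E,H} → run H
t=13: ready={B,C,D,E,H} → run H
t=14: ready={B,C,D,E,H} → run H
t=15: ready={B,C,D,E,H} → run H
t=16: ready={B,C,D,E,H} → run H
t=17: ready={B,C,D,E,H} → run H
t=18: ready={B,C,D,E,H} → run H
t=19: ready={B,C,D,E} → run B
t=20: ready={B,C,D,E} → run B
t=21: ready={B,C,D,E} → run B
t=22: ready={B,C,D,E} → run B
t=23: ready={B,C,D,E} → run B
t=24: ready={C,D,E} → run D
t=25: ready={C,D,E} → run D
t=26: ready={C,D,E} → run D
t=27: ready={C,E} → run C
t=28: ready={C,E} → run C
t=29: ready={C,E} → run C
t=30: ready={C,E} → run C
t=31: ready={C,E} → run C
t=32: ready={C,E} → run C
t=33: ready={E} → run E
t=34: ready={E} → run E
t=35: ready={E} → run E
t=36: (idle)
t=37: (idle)
t=38: (idle)
t=39: (idle)
t=40: (idle)
t=41: (idle)
t=42: (idle)
t=43: (idle)
t=44: (idle)

completion order = A, F, G, H, B, D, C, E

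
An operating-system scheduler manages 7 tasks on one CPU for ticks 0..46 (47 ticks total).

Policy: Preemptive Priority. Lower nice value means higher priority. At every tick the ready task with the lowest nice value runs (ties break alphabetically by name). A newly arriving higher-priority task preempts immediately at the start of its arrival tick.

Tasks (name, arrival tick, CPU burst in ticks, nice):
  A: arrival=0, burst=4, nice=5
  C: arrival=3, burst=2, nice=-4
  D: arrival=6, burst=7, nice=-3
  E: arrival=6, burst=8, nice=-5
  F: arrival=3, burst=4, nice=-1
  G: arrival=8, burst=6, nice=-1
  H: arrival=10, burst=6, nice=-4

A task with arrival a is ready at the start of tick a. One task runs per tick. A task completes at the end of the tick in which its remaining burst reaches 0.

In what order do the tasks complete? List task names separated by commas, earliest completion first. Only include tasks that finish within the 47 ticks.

completion order = C, E, H, D, F, G, A

t=0: ready={A} → run A
t=1: ready={A} → run A
t=2: ready={A} → run A
t=3: ready={A,C,F} → run C
t=4: ready={A,C,F} → run C
t=5: ready={A,F} → run F
t=6: ready={A,D,E,F} → run E
t=7: ready={A,D,E,F} → run E
t=8: ready={A,D,E,F,G} → run E
t=9: ready={A,D,E,F,G} → run E
t=10: ready={A,D,E,F,G,H} → run E
t=11: ready={A,D,E,F,G,H} → run E
t=12: ready={A,D,E,F,G,H} → run E
t=13: ready={A,D,E,F,G,H} → run E
t=14: ready={A,D,F,G,H} → run H
t=15: ready={A,D,F,G,H} → run H
t=16: ready={A,D,F,G,H} → run H
t=17: ready={A,D,F,G,H} → run H
t=18: ready={A,D,F,G,H} → run H
t=19: ready={A,D,F,G,H} → run H
t=20: ready={A,D,F,G} → run D
t=21: ready={A,D,F,G} → run D
t=22: ready={A,D,F,G} → run D
t=23: ready={A,D,F,G} → run D
t=24: ready={A,D,F,G} → run D
t=25: ready={A,D,F,G} → run D
t=26: ready={A,D,F,G} → run D
t=27: ready={A,F,G} → run F
t=28: ready={A,F,G} → run F
t=29: ready={A,F,G} → run F
t=30: ready={A,G} → run G
t=31: ready={A,G} → run G
t=32: ready={A,G} → run G
t=33: ready={A,G} → run G
t=34: ready={A,G} → run G
t=35: ready={A,G} → run G
t=36: ready={A} → run A
t=37: (idle)
t=38: (idle)
t=39: (idle)
t=40: (idle)
t=41: (idle)
t=42: (idle)
t=43: (idle)
t=44: (idle)
t=45: (idle)
t=46: (idle)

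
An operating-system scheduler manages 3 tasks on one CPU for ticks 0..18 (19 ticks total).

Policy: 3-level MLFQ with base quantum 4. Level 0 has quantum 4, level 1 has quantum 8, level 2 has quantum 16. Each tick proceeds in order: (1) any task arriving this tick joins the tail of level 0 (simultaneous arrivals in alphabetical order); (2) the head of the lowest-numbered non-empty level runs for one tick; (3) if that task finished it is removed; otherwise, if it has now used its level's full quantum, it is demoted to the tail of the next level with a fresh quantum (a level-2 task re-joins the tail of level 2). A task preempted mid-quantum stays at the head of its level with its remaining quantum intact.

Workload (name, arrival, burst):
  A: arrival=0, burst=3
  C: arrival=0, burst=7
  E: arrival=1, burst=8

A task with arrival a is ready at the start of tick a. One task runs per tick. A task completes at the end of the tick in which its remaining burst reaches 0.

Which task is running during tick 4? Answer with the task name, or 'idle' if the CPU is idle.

t=0: L0/L1/L2 = AC/-/- → run A
t=1: L0/L1/L2 = ACE/-/- → run A
t=2: L0/L1/L2 = ACE/-/- → run A
t=3: L0/L1/L2 = CE/-/- → run C
t=4: L0/L1/L2 = CE/-/- → run C
t=5: L0/L1/L2 = CE/-/- → run C
t=6: L0/L1/L2 = CE/-/- → run C
t=7: L0/L1/L2 = E/C/- → run E
t=8: L0/L1/L2 = E/C/- → run E
t=9: L0/L1/L2 = E/C/- → run E
t=10: L0/L1/L2 = E/C/- → run E
t=11: L0/L1/L2 = -/CE/- → run C
t=12: L0/L1/L2 = -/CE/- → run C
t=13: L0/L1/L2 = -/CE/- → run C
t=14: L0/L1/L2 = -/E/- → run E
t=15: L0/L1/L2 = -/E/- → run E
t=16: L0/L1/L2 = -/E/- → run E
t=17: L0/L1/L2 = -/E/- → run E
t=18: (idle)

running at tick 4 = C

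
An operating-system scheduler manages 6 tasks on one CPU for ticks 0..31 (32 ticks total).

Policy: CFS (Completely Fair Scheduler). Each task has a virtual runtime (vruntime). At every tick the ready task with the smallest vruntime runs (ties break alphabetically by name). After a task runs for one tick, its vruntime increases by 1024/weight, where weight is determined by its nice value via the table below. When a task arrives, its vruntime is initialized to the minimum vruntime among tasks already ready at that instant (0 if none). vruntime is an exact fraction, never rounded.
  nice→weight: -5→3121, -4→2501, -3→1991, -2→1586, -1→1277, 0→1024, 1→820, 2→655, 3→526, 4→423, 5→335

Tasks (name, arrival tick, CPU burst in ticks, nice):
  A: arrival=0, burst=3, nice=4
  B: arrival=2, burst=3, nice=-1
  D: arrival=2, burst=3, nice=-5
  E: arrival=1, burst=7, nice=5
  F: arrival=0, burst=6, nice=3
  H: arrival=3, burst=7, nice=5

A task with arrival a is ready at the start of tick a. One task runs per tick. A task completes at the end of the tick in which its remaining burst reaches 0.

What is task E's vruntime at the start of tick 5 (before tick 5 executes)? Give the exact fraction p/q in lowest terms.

t=0: vr[A=0 F=0] → run A
t=1: vr[A=1024/423 E=0 F=0] → run E
t=2: vr[A=1024/423 B=0 D=0 E=1024/335 F=0] → run B
t=3: vr[A=1024/423 B=1024/1277 D=0 E=1024/335 F=0 H=0] → run D
t=4: vr[A=1024/423 B=1024/1277 D=1024/3121 E=1024/335 F=0 H=0] → run F
t=5: vr[A=1024/423 B=1024/1277 D=1024/3121 E=1024/335 F=512/263 H=0] → run H
t=6: vr[A=1024/423 B=1024/1277 D=1024/3121 E=1024/335 F=512/263 H=1024/335] → run D
t=7: vr[A=1024/423 B=1024/1277 D=2048/3121 E=1024/335 F=512/263 H=1024/335] → run D
t=8: vr[A=1024/423 B=1024/1277 E=1024/335 F=512/263 H=1024/335] → run B
t=9: vr[A=1024/423 B=2048/1277 E=1024/335 F=512/263 H=1024/335] → run B
t=10: vr[A=1024/423 E=1024/335 F=512/263 H=1024/335] → run F
t=11: vr[A=1024/423 E=1024/335 F=1024/263 H=1024/335] → run A
t=12: vr[A=2048/423 E=1024/335 F=1024/263 H=1024/335] → run E
t=13: vr[A=2048/423 E=2048/335 F=1024/263 H=1024/335] → run H
t=14: vr[A=2048/423 E=2048/335 F=1024/263 H=2048/335] → run F
t=15: vr[A=2048/423 E=2048/335 F=1536/263 H=2048/335] → run A
t=16: vr[E=2048/335 F=1536/263 H=2048/335] → run F
t=17: vr[E=2048/335 F=2048/263 H=2048/335] → run E
t=18: vr[E=3072/335 F=2048/263 H=2048/335] → run H
t=19: vr[E=3072/335 F=2048/263 H=3072/335] → run F
t=20: vr[E=3072/335 F=2560/263 H=3072/335] → run E
t=21: vr[E=4096/335 F=2560/263 H=3072/335] → run H
t=22: vr[E=4096/335 F=2560/263 H=4096/335] → run F
t=23: vr[E=4096/335 H=4096/335] → run E
t=24: vr[E=1024/67 H=4096/335] → run H
t=25: vr[E=1024/67 H=1024/67] → run E
t=26: vr[E=6144/335 H=1024/67] → run H
t=27: vr[E=6144/335 H=6144/335] → run E
t=28: vr[H=6144/335] → run H
t=29: (idle)
t=30: (idle)
t=31: (idle)

vruntime(E, start of tick 5) = 1024/335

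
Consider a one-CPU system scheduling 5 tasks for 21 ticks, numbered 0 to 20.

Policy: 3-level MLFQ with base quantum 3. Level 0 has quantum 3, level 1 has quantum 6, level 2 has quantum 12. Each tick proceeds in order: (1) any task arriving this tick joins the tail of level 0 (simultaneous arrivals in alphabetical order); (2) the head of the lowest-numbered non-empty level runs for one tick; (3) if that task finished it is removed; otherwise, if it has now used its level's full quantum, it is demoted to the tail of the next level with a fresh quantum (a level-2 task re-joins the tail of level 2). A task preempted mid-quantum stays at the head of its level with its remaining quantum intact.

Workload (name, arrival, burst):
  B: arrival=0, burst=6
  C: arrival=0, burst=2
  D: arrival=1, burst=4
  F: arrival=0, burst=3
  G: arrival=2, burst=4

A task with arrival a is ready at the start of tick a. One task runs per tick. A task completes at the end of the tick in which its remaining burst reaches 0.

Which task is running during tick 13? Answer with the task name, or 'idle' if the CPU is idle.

running at tick 13 = G

t=0: L0/L1/L2 = BCF/-/- → run B
t=1: L0/L1/L2 = BCFD/-/- → run B
t=2: L0/L1/L2 = BCFDG/-/- → run B
t=3: L0/L1/L2 = CFDG/B/- → run C
t=4: L0/L1/L2 = CFDG/B/- → run C
t=5: L0/L1/L2 = FDG/B/- → run F
t=6: L0/L1/L2 = FDG/B/- → run F
t=7: L0/L1/L2 = FDG/B/- → run F
t=8: L0/L1/L2 = DG/B/- → run D
t=9: L0/L1/L2 = DG/B/- → run D
t=10: L0/L1/L2 = DG/B/- → run D
t=11: L0/L1/L2 = G/BD/- → run G
t=12: L0/L1/L2 = G/BD/- → run G
t=13: L0/L1/L2 = G/BD/- → run G
t=14: L0/L1/L2 = -/BDG/- → run B
t=15: L0/L1/L2 = -/BDG/- → run B
t=16: L0/L1/L2 = -/BDG/- → run B
t=17: L0/L1/L2 = -/DG/- → run D
t=18: L0/L1/L2 = -/G/- → run G
t=19: (idle)
t=20: (idle)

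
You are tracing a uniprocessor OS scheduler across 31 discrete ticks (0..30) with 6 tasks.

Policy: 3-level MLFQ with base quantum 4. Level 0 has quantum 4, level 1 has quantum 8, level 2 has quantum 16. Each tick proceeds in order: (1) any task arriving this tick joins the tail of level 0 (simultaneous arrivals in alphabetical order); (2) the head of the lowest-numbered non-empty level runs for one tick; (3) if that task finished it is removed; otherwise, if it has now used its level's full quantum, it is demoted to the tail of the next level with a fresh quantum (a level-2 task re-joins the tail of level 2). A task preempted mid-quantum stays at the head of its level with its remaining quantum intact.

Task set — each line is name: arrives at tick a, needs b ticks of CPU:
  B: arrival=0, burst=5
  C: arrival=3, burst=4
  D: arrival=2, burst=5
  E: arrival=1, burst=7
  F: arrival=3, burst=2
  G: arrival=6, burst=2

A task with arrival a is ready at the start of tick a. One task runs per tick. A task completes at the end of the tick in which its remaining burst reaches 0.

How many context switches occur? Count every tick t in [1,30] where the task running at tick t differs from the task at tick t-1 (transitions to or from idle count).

context switches = 9

t=0: L0/L1/L2 = B/-/- → run B
t=1: L0/L1/L2 = BE/-/- → run B
t=2: L0/L1/L2 = BED/-/- → run B
t=3: L0/L1/L2 = BEDCF/-/- → run B
t=4: L0/L1/L2 = EDCF/B/- → run E
t=5: L0/L1/L2 = EDCF/B/- → run E
t=6: L0/L1/L2 = EDCFG/B/- → run E
t=7: L0/L1/L2 = EDCFG/B/- → run E
t=8: L0/L1/L2 = DCFG/BE/- → run D
t=9: L0/L1/L2 = DCFG/BE/- → run D
t=10: L0/L1/L2 = DCFG/BE/- → run D
t=11: L0/L1/L2 = DCFG/BE/- → run D
t=12: L0/L1/L2 = CFG/BED/- → run C
t=13: L0/L1/L2 = CFG/BED/- → run C
t=14: L0/L1/L2 = CFG/BED/- → run C
t=15: L0/L1/L2 = CFG/BED/- → run C
t=16: L0/L1/L2 = FG/BED/- → run F
t=17: L0/L1/L2 = FG/BED/- → run F
t=18: L0/L1/L2 = G/BED/- → run G
t=19: L0/L1/L2 = G/BED/- → run G
t=20: L0/L1/L2 = -/BED/- → run B
t=21: L0/L1/L2 = -/ED/- → run E
t=22: L0/L1/L2 = -/ED/- → run E
t=23: L0/L1/L2 = -/ED/- → run E
t=24: L0/L1/L2 = -/D/- → run D
t=25: (idle)
t=26: (idle)
t=27: (idle)
t=28: (idle)
t=29: (idle)
t=30: (idle)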